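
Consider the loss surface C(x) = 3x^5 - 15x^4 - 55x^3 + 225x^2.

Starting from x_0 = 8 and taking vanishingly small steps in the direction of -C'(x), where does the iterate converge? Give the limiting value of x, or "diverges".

5

C'(x) = 15x(x - 5)(x - 2)(x + 3), so C'(8) = 23760.
Gradient descent moves in the -C' direction, i.e. x is decreasing.
The nearest critical point in that direction is x = 5, where C'' = 1800 > 0 (a local minimum). The iterate converges there.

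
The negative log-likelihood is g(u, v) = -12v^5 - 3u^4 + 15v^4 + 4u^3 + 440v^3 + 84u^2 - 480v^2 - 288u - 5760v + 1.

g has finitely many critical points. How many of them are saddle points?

g separates as a function of u plus a function of v, so ∇g=0 decouples.
∂g/∂u = -12(u - 3)(u - 2)(u + 4) = 0 at u ∈ {-4, 2, 3}; ∂g/∂v = -60(v - 4)(v - 3)(v + 2)(v + 4) = 0 at v ∈ {-4, -2, 3, 4}.
The Hessian is diagonal: diag(g_uu, g_vv). Second derivatives: g_uu(-4)=-504, g_uu(2)=72, g_uu(3)=-84; g_vv(-4)=6720, g_vv(-2)=-3600, g_vv(3)=2100, g_vv(4)=-2880.
Saddle points occur where the two diagonal entries have opposite signs: (-4, -4), (-4, 3), (2, -2), (2, 4), (3, -4), (3, 3). Count: 6.

6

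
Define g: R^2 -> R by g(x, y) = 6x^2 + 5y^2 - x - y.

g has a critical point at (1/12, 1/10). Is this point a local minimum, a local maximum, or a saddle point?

The Hessian of g is constant: H = [[12, 0], [0, 10]].
det(H) = 12·10 − 0² = 120.
det(H) > 0 and tr(H) = 22 > 0, so H is positive definite and the point is a local minimum.

local minimum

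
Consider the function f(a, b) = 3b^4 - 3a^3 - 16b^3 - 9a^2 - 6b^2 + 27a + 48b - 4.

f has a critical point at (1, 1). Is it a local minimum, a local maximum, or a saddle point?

The mixed partial ∂²f/∂a∂b is 0, so the Hessian at any point is diag(f_aa, f_bb) = diag(-18(a + 1), 12(3b^2 - 8b - 1)).
At (1, 1): H = diag(-36, -72).
Both eigenvalues are negative, so H is negative definite: a local maximum.

local maximum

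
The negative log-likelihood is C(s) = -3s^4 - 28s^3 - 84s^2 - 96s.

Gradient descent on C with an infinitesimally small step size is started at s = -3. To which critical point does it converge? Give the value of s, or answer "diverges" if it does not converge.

C'(s) = -12(s + 1)(s + 2)(s + 4), so C'(-3) = -24.
Gradient descent moves in the -C' direction, i.e. s is increasing.
The nearest critical point in that direction is s = -2, where C'' = 24 > 0 (a local minimum). The iterate converges there.

-2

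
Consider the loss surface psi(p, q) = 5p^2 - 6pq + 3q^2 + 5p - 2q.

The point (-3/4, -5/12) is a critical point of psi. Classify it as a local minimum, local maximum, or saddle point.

The Hessian of psi is constant: H = [[10, -6], [-6, 6]].
det(H) = 10·6 − (-6)² = 24.
det(H) > 0 and tr(H) = 16 > 0, so H is positive definite and the point is a local minimum.

local minimum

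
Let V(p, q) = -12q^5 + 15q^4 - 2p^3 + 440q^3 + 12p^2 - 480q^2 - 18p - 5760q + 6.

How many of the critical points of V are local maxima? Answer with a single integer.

V separates as a function of p plus a function of q, so ∇V=0 decouples.
∂V/∂p = -6(p - 3)(p - 1) = 0 at p ∈ {1, 3}; ∂V/∂q = -60(q - 4)(q - 3)(q + 2)(q + 4) = 0 at q ∈ {-4, -2, 3, 4}.
The Hessian is diagonal: diag(V_pp, V_qq). Second derivatives: V_pp(1)=12, V_pp(3)=-12; V_qq(-4)=6720, V_qq(-2)=-3600, V_qq(3)=2100, V_qq(4)=-2880.
Local maxima occur where both diagonal entries negative: (3, -2), (3, 4). Count: 2.

2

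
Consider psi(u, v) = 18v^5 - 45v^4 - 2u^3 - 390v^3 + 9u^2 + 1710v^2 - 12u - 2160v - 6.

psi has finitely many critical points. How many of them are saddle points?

psi separates as a function of u plus a function of v, so ∇psi=0 decouples.
∂psi/∂u = -6(u - 2)(u - 1) = 0 at u ∈ {1, 2}; ∂psi/∂v = 90(v - 3)(v - 2)(v - 1)(v + 4) = 0 at v ∈ {-4, 1, 2, 3}.
The Hessian is diagonal: diag(psi_uu, psi_vv). Second derivatives: psi_uu(1)=6, psi_uu(2)=-6; psi_vv(-4)=-18900, psi_vv(1)=900, psi_vv(2)=-540, psi_vv(3)=1260.
Saddle points occur where the two diagonal entries have opposite signs: (1, -4), (1, 2), (2, 1), (2, 3). Count: 4.

4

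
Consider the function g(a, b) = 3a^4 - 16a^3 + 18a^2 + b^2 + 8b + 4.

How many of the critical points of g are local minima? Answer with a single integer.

g separates as a function of a plus a function of b, so ∇g=0 decouples.
∂g/∂a = 12a(a - 3)(a - 1) = 0 at a ∈ {0, 1, 3}; ∂g/∂b = 2(b + 4) = 0 at b ∈ {-4}.
The Hessian is diagonal: diag(g_aa, g_bb). Second derivatives: g_aa(0)=36, g_aa(1)=-24, g_aa(3)=72; g_bb(-4)=2.
Local minima occur where both diagonal entries positive: (0, -4), (3, -4). Count: 2.

2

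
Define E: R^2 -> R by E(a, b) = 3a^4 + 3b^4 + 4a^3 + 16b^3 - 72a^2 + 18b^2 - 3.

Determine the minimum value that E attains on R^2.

E(a,b) separates as P(a) + Q(b) − 3, so its minimum is min P + min Q − 3.
P'(a) = 12a(a - 3)(a + 4) vanishes at a ∈ {-4, 0, 3}; Q'(b) = 12b(b + 1)(b + 3) vanishes at b ∈ {-3, -1, 0}.
Local minima of P (where P''>0): P(-4)=-640, P(3)=-297. Local minima of Q: Q(-3)=-27, Q(0)=0.
So the global minimum of E is P(-4) + Q(-3) − 3 = -640 − 27 − 3 = -670, attained at (-4, -3).

-670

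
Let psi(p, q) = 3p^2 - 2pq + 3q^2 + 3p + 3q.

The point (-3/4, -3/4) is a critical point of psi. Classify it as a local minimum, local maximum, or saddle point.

The Hessian of psi is constant: H = [[6, -2], [-2, 6]].
det(H) = 6·6 − (-2)² = 32.
det(H) > 0 and tr(H) = 12 > 0, so H is positive definite and the point is a local minimum.

local minimum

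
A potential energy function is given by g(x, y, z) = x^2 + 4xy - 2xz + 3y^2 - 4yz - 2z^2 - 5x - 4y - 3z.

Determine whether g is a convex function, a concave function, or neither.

neither

g is quadratic, so its Hessian is the constant matrix H = [[2, 4, -2], [4, 6, -4], [-2, -4, -4]].
Leading principal minors: 2, -4, 24.
Neither pattern holds ⇒ H is indefinite ⇒ neither convex nor concave.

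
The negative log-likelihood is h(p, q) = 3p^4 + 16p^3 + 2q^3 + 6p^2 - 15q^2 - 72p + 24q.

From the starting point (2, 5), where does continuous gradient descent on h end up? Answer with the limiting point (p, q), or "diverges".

h is separable, so gradient descent decouples: p follows -∂h/∂p, q follows -∂h/∂q.
∂h/∂p = 12(p - 1)(p + 2)(p + 3); at p=2 this is 240, so p decreases.
∂h/∂q = 6(q - 4)(q - 1); at q=5 this is 24, so q decreases.
p converges to its nearest critical value 1 (a local min of the p-part); q converges to 4. The iterate converges to (1, 4).

(1, 4)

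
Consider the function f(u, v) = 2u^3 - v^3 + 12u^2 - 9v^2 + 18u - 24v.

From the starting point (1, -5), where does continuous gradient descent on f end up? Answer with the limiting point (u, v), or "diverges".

(-1, -4)

f is separable, so gradient descent decouples: u follows -∂f/∂u, v follows -∂f/∂v.
∂f/∂u = 6(u + 1)(u + 3); at u=1 this is 48, so u decreases.
∂f/∂v = -3(v + 2)(v + 4); at v=-5 this is -9, so v increases.
u converges to its nearest critical value -1 (a local min of the u-part); v converges to -4. The iterate converges to (-1, -4).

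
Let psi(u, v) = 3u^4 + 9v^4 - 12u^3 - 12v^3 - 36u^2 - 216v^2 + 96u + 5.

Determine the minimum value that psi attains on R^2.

-2107

psi(u,v) separates as P(u) + Q(v) + 5, so its minimum is min P + min Q + 5.
P'(u) = 12(u - 4)(u - 1)(u + 2) vanishes at u ∈ {-2, 1, 4}; Q'(v) = 36v(v - 4)(v + 3) vanishes at v ∈ {-3, 0, 4}.
Local minima of P (where P''>0): P(-2)=-192, P(4)=-192. Local minima of Q: Q(-3)=-891, Q(4)=-1920.
So the global minimum of psi is P(-2) + Q(4) + 5 = -192 − 1920 + 5 = -2107, attained at (-2, 4).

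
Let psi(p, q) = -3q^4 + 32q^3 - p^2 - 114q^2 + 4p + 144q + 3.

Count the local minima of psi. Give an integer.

0

psi separates as a function of p plus a function of q, so ∇psi=0 decouples.
∂psi/∂p = -2(p - 2) = 0 at p ∈ {2}; ∂psi/∂q = -12(q - 4)(q - 3)(q - 1) = 0 at q ∈ {1, 3, 4}.
The Hessian is diagonal: diag(psi_pp, psi_qq). Second derivatives: psi_pp(2)=-2; psi_qq(1)=-72, psi_qq(3)=24, psi_qq(4)=-36.
Local minima occur where both diagonal entries positive: none. Count: 0.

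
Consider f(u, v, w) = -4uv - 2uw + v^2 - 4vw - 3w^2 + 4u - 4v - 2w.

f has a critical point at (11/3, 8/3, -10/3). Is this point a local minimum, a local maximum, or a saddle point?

saddle point

The Hessian is constant: H = [[0, -4, -2], [-4, 2, -4], [-2, -4, -6]].
Leading principal minors: Δ₁ = 0, Δ₂ = -16, Δ₃ = 24.
The minors fit neither the all-positive nor the alternating-sign pattern, so H is indefinite: a saddle point.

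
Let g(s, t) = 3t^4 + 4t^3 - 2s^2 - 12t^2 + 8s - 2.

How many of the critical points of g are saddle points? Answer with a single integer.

2

g separates as a function of s plus a function of t, so ∇g=0 decouples.
∂g/∂s = -4(s - 2) = 0 at s ∈ {2}; ∂g/∂t = 12t(t - 1)(t + 2) = 0 at t ∈ {-2, 0, 1}.
The Hessian is diagonal: diag(g_ss, g_tt). Second derivatives: g_ss(2)=-4; g_tt(-2)=72, g_tt(0)=-24, g_tt(1)=36.
Saddle points occur where the two diagonal entries have opposite signs: (2, -2), (2, 1). Count: 2.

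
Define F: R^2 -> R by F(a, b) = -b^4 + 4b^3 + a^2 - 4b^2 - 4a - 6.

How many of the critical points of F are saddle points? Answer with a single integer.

F separates as a function of a plus a function of b, so ∇F=0 decouples.
∂F/∂a = 2(a - 2) = 0 at a ∈ {2}; ∂F/∂b = -4b(b - 2)(b - 1) = 0 at b ∈ {0, 1, 2}.
The Hessian is diagonal: diag(F_aa, F_bb). Second derivatives: F_aa(2)=2; F_bb(0)=-8, F_bb(1)=4, F_bb(2)=-8.
Saddle points occur where the two diagonal entries have opposite signs: (2, 0), (2, 2). Count: 2.

2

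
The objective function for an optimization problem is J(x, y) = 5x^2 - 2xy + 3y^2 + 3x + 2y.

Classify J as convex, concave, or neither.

convex

J is quadratic, so its Hessian is the constant matrix H = [[10, -2], [-2, 6]].
det(H) = 56, tr(H) = 16.
det(H) > 0 and tr(H) > 0, so H is positive definite everywhere: convex.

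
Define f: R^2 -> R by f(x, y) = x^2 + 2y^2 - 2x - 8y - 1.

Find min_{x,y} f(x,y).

-10

f(x,y) separates as P(x) + Q(y) − 1, so its minimum is min P + min Q − 1.
P'(x) = 2x - 2 vanishes at x ∈ {1}; Q'(y) = 4y - 8 vanishes at y ∈ {2}.
Local minima of P (where P''>0): P(1)=-1. Local minima of Q: Q(2)=-8.
So the global minimum of f is P(1) + Q(2) − 1 = -1 − 8 − 1 = -10, attained at (1, 2).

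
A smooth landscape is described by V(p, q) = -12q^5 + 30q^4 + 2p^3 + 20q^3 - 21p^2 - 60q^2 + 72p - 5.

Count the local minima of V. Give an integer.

V separates as a function of p plus a function of q, so ∇V=0 decouples.
∂V/∂p = 6(p - 4)(p - 3) = 0 at p ∈ {3, 4}; ∂V/∂q = -60q(q - 2)(q - 1)(q + 1) = 0 at q ∈ {-1, 0, 1, 2}.
The Hessian is diagonal: diag(V_pp, V_qq). Second derivatives: V_pp(3)=-6, V_pp(4)=6; V_qq(-1)=360, V_qq(0)=-120, V_qq(1)=120, V_qq(2)=-360.
Local minima occur where both diagonal entries positive: (4, -1), (4, 1). Count: 2.

2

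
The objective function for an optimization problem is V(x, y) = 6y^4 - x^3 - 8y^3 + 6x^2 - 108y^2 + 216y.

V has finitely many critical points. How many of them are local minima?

V separates as a function of x plus a function of y, so ∇V=0 decouples.
∂V/∂x = -3x(x - 4) = 0 at x ∈ {0, 4}; ∂V/∂y = 24(y - 3)(y - 1)(y + 3) = 0 at y ∈ {-3, 1, 3}.
The Hessian is diagonal: diag(V_xx, V_yy). Second derivatives: V_xx(0)=12, V_xx(4)=-12; V_yy(-3)=576, V_yy(1)=-192, V_yy(3)=288.
Local minima occur where both diagonal entries positive: (0, -3), (0, 3). Count: 2.

2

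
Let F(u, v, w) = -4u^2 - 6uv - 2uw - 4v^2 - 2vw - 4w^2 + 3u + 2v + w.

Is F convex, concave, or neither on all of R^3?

concave

F is quadratic, so its Hessian is the constant matrix H = [[-8, -6, -2], [-6, -8, -2], [-2, -2, -8]].
Leading principal minors: -8, 28, -208.
Signs alternate −, +, − ⇒ H ≺ 0 ⇒ concave.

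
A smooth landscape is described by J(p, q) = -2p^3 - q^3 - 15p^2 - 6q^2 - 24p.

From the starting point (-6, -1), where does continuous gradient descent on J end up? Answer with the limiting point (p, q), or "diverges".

J is separable, so gradient descent decouples: p follows -∂J/∂p, q follows -∂J/∂q.
∂J/∂p = -6(p + 1)(p + 4); at p=-6 this is -60, so p increases.
∂J/∂q = -3q(q + 4); at q=-1 this is 9, so q decreases.
p converges to its nearest critical value -4 (a local min of the p-part); q converges to -4. The iterate converges to (-4, -4).

(-4, -4)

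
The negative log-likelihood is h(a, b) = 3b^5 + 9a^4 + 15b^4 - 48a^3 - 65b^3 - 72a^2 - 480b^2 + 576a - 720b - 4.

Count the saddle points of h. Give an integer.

h separates as a function of a plus a function of b, so ∇h=0 decouples.
∂h/∂a = 36(a - 4)(a - 2)(a + 2) = 0 at a ∈ {-2, 2, 4}; ∂h/∂b = 15(b - 4)(b + 1)(b + 3)(b + 4) = 0 at b ∈ {-4, -3, -1, 4}.
The Hessian is diagonal: diag(h_aa, h_bb). Second derivatives: h_aa(-2)=864, h_aa(2)=-288, h_aa(4)=432; h_bb(-4)=-360, h_bb(-3)=210, h_bb(-1)=-450, h_bb(4)=4200.
Saddle points occur where the two diagonal entries have opposite signs: (-2, -4), (-2, -1), (2, -3), (2, 4), (4, -4), (4, -1). Count: 6.

6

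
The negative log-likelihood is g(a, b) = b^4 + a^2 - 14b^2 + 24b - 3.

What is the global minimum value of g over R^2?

-120

g(a,b) separates as P(a) + Q(b) − 3, so its minimum is min P + min Q − 3.
P'(a) = 2a vanishes at a ∈ {0}; Q'(b) = 4(b - 2)(b - 1)(b + 3) vanishes at b ∈ {-3, 1, 2}.
Local minima of P (where P''>0): P(0)=0. Local minima of Q: Q(-3)=-117, Q(2)=8.
So the global minimum of g is P(0) + Q(-3) − 3 = 0 − 117 − 3 = -120, attained at (0, -3).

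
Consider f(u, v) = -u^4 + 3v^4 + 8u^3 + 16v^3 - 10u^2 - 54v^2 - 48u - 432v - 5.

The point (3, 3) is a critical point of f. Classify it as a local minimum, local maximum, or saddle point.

The mixed partial ∂²f/∂u∂v is 0, so the Hessian at any point is diag(f_uu, f_vv) = diag(4(-3u^2 + 12u - 5), 12(3v^2 + 8v - 9)).
At (3, 3): H = diag(16, 504).
Both eigenvalues are positive, so H is positive definite: a local minimum.

local minimum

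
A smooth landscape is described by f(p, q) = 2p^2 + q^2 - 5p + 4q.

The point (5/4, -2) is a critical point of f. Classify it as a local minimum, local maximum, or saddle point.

local minimum

The Hessian of f is constant: H = [[4, 0], [0, 2]].
det(H) = 4·2 − 0² = 8.
det(H) > 0 and tr(H) = 6 > 0, so H is positive definite and the point is a local minimum.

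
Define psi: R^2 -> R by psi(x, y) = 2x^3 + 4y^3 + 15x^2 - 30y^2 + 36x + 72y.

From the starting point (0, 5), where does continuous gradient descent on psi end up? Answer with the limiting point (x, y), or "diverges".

psi is separable, so gradient descent decouples: x follows -∂psi/∂x, y follows -∂psi/∂y.
∂psi/∂x = 6(x + 2)(x + 3); at x=0 this is 36, so x decreases.
∂psi/∂y = 12(y - 3)(y - 2); at y=5 this is 72, so y decreases.
x converges to its nearest critical value -2 (a local min of the x-part); y converges to 3. The iterate converges to (-2, 3).

(-2, 3)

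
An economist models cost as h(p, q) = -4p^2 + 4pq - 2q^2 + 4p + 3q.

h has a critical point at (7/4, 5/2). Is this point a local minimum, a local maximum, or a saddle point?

local maximum

The Hessian of h is constant: H = [[-8, 4], [4, -4]].
det(H) = (-8)·(-4) − 4² = 16.
det(H) > 0 and tr(H) = -12 < 0, so H is negative definite and the point is a local maximum.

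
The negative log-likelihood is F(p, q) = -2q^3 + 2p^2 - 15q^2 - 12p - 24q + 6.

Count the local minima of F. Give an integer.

F separates as a function of p plus a function of q, so ∇F=0 decouples.
∂F/∂p = 4(p - 3) = 0 at p ∈ {3}; ∂F/∂q = -6(q + 1)(q + 4) = 0 at q ∈ {-4, -1}.
The Hessian is diagonal: diag(F_pp, F_qq). Second derivatives: F_pp(3)=4; F_qq(-4)=18, F_qq(-1)=-18.
Local minima occur where both diagonal entries positive: (3, -4). Count: 1.

1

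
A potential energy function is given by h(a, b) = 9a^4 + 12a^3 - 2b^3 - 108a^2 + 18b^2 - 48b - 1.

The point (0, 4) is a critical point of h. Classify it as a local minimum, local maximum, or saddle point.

The mixed partial ∂²h/∂a∂b is 0, so the Hessian at any point is diag(h_aa, h_bb) = diag(36(3a^2 + 2a - 6), 12(-b + 3)).
At (0, 4): H = diag(-216, -12).
Both eigenvalues are negative, so H is negative definite: a local maximum.

local maximum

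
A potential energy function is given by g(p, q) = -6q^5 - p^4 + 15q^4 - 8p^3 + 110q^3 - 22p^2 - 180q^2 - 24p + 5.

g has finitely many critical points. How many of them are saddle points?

6

g separates as a function of p plus a function of q, so ∇g=0 decouples.
∂g/∂p = -4(p + 1)(p + 2)(p + 3) = 0 at p ∈ {-3, -2, -1}; ∂g/∂q = -30q(q - 4)(q - 1)(q + 3) = 0 at q ∈ {-3, 0, 1, 4}.
The Hessian is diagonal: diag(g_pp, g_qq). Second derivatives: g_pp(-3)=-8, g_pp(-2)=4, g_pp(-1)=-8; g_qq(-3)=2520, g_qq(0)=-360, g_qq(1)=360, g_qq(4)=-2520.
Saddle points occur where the two diagonal entries have opposite signs: (-3, -3), (-3, 1), (-2, 0), (-2, 4), (-1, -3), (-1, 1). Count: 6.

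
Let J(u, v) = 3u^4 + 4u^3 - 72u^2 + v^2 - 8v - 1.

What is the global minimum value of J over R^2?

-657

J(u,v) separates as P(u) + Q(v) − 1, so its minimum is min P + min Q − 1.
P'(u) = 12u(u - 3)(u + 4) vanishes at u ∈ {-4, 0, 3}; Q'(v) = 2v - 8 vanishes at v ∈ {4}.
Local minima of P (where P''>0): P(-4)=-640, P(3)=-297. Local minima of Q: Q(4)=-16.
So the global minimum of J is P(-4) + Q(4) − 1 = -640 − 16 − 1 = -657, attained at (-4, 4).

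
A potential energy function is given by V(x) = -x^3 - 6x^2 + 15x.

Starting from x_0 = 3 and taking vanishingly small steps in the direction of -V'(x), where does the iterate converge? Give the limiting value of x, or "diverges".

diverges

V'(x) = -3(x - 1)(x + 5), so V'(3) = -48.
Gradient descent moves in the -V' direction, i.e. x is increasing.
There is no critical point above x=3, and V' keeps the same sign, so the iterate runs off to +∞.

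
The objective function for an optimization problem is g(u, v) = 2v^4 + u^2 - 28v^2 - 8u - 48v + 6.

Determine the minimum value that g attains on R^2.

-244

g(u,v) separates as P(u) + Q(v) + 6, so its minimum is min P + min Q + 6.
P'(u) = 2u - 8 vanishes at u ∈ {4}; Q'(v) = 8(v - 3)(v + 1)(v + 2) vanishes at v ∈ {-2, -1, 3}.
Local minima of P (where P''>0): P(4)=-16. Local minima of Q: Q(-2)=16, Q(3)=-234.
So the global minimum of g is P(4) + Q(3) + 6 = -16 − 234 + 6 = -244, attained at (4, 3).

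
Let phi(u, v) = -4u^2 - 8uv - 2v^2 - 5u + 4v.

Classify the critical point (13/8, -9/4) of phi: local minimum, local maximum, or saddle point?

saddle point

The Hessian of phi is constant: H = [[-8, -8], [-8, -4]].
det(H) = (-8)·(-4) − (-8)² = -32.
Since det(H) < 0, H is indefinite and the critical point is a saddle point.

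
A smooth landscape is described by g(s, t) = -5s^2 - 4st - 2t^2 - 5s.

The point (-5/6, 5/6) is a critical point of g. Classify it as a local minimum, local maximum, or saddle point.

The Hessian of g is constant: H = [[-10, -4], [-4, -4]].
det(H) = (-10)·(-4) − (-4)² = 24.
det(H) > 0 and tr(H) = -14 < 0, so H is negative definite and the point is a local maximum.

local maximum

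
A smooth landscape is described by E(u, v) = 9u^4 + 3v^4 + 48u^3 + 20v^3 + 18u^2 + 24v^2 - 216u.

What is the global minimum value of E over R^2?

-269

E(u,v) separates as P(u) + Q(v), so its minimum is min P + min Q.
P'(u) = 36(u - 1)(u + 2)(u + 3) vanishes at u ∈ {-3, -2, 1}; Q'(v) = 12v(v + 1)(v + 4) vanishes at v ∈ {-4, -1, 0}.
Local minima of P (where P''>0): P(-3)=243, P(1)=-141. Local minima of Q: Q(-4)=-128, Q(0)=0.
So the global minimum of E is P(1) + Q(-4) = -141 − 128 = -269, attained at (1, -4).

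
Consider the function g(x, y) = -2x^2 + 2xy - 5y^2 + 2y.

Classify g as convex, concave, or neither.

g is quadratic, so its Hessian is the constant matrix H = [[-4, 2], [2, -10]].
det(H) = 36, tr(H) = -14.
det(H) > 0 and tr(H) < 0, so H is negative definite everywhere: concave.

concave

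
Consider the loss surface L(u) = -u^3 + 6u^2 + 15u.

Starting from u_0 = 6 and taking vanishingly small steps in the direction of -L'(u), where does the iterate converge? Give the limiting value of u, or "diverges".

L'(u) = -3(u - 5)(u + 1), so L'(6) = -21.
Gradient descent moves in the -L' direction, i.e. u is increasing.
There is no critical point above u=6, and L' keeps the same sign, so the iterate runs off to +∞.

diverges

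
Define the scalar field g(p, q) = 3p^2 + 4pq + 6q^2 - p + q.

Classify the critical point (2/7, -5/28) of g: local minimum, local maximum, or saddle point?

local minimum

The Hessian of g is constant: H = [[6, 4], [4, 12]].
det(H) = 6·12 − 4² = 56.
det(H) > 0 and tr(H) = 18 > 0, so H is positive definite and the point is a local minimum.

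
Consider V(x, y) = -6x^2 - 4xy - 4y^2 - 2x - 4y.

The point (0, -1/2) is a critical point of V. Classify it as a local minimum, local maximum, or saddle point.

local maximum

The Hessian of V is constant: H = [[-12, -4], [-4, -8]].
det(H) = (-12)·(-8) − (-4)² = 80.
det(H) > 0 and tr(H) = -20 < 0, so H is negative definite and the point is a local maximum.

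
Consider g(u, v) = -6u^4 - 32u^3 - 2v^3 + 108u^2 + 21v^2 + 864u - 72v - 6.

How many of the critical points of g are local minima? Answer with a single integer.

1

g separates as a function of u plus a function of v, so ∇g=0 decouples.
∂g/∂u = -24(u - 3)(u + 3)(u + 4) = 0 at u ∈ {-4, -3, 3}; ∂g/∂v = -6(v - 4)(v - 3) = 0 at v ∈ {3, 4}.
The Hessian is diagonal: diag(g_uu, g_vv). Second derivatives: g_uu(-4)=-168, g_uu(-3)=144, g_uu(3)=-1008; g_vv(3)=6, g_vv(4)=-6.
Local minima occur where both diagonal entries positive: (-3, 3). Count: 1.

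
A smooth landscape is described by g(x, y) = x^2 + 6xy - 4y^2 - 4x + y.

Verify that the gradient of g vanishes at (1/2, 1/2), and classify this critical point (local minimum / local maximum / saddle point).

∇g = (2x + 6y - 4, 6x - 8y + 1); substituting (1/2, 1/2) gives ∇g = (0, 0), so (1/2, 1/2) is indeed a critical point.
The Hessian of g is constant: H = [[2, 6], [6, -8]].
det(H) = 2·(-8) − 6² = -52.
Since det(H) < 0, H is indefinite and the critical point is a saddle point.

saddle point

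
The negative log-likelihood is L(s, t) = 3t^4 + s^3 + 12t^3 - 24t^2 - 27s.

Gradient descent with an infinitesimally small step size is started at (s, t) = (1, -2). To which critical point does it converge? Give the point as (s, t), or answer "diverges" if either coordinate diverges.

L is separable, so gradient descent decouples: s follows -∂L/∂s, t follows -∂L/∂t.
∂L/∂s = 3(s - 3)(s + 3); at s=1 this is -24, so s increases.
∂L/∂t = 12t(t - 1)(t + 4); at t=-2 this is 144, so t decreases.
s converges to its nearest critical value 3 (a local min of the s-part); t converges to -4. The iterate converges to (3, -4).

(3, -4)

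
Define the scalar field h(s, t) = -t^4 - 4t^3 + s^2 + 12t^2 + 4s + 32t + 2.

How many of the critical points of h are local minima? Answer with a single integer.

h separates as a function of s plus a function of t, so ∇h=0 decouples.
∂h/∂s = 2(s + 2) = 0 at s ∈ {-2}; ∂h/∂t = -4(t - 2)(t + 1)(t + 4) = 0 at t ∈ {-4, -1, 2}.
The Hessian is diagonal: diag(h_ss, h_tt). Second derivatives: h_ss(-2)=2; h_tt(-4)=-72, h_tt(-1)=36, h_tt(2)=-72.
Local minima occur where both diagonal entries positive: (-2, -1). Count: 1.

1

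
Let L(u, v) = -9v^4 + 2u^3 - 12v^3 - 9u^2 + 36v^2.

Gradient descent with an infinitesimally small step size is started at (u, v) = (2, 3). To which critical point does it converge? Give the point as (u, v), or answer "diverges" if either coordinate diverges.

diverges

L is separable, so gradient descent decouples: u follows -∂L/∂u, v follows -∂L/∂v.
∂L/∂u = 6u(u - 3); at u=2 this is -12, so u increases.
∂L/∂v = -36v(v - 1)(v + 2); at v=3 this is -1080, so v increases.
The v-coordinate has no critical point in that direction and runs off to infinity.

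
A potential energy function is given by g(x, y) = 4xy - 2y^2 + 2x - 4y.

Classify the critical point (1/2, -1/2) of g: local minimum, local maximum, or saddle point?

saddle point

The Hessian of g is constant: H = [[0, 4], [4, -4]].
det(H) = 0·(-4) − 4² = -16.
Since det(H) < 0, H is indefinite and the critical point is a saddle point.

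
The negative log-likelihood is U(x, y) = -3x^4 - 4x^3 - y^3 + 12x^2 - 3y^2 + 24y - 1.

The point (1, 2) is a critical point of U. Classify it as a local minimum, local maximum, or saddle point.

The mixed partial ∂²U/∂x∂y is 0, so the Hessian at any point is diag(U_xx, U_yy) = diag(12(-3x^2 - 2x + 2), -6(y + 1)).
At (1, 2): H = diag(-36, -18).
Both eigenvalues are negative, so H is negative definite: a local maximum.

local maximum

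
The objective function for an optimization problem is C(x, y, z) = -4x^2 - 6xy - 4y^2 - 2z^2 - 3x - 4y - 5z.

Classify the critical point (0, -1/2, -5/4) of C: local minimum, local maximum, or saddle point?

local maximum

The Hessian is constant: H = [[-8, -6, 0], [-6, -8, 0], [0, 0, -4]].
Leading principal minors: Δ₁ = -8, Δ₂ = 28, Δ₃ = -112.
The minors alternate sign starting negative (−, +, −), so H is negative definite: a local maximum.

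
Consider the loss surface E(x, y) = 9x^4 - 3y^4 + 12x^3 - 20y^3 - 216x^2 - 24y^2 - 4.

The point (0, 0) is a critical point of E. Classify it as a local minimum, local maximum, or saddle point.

local maximum

The mixed partial ∂²E/∂x∂y is 0, so the Hessian at any point is diag(E_xx, E_yy) = diag(36(3x^2 + 2x - 12), -12(3y^2 + 10y + 4)).
At (0, 0): H = diag(-432, -48).
Both eigenvalues are negative, so H is negative definite: a local maximum.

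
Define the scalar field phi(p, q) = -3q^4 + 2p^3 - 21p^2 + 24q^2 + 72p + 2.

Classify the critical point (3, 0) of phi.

saddle point

The mixed partial ∂²phi/∂p∂q is 0, so the Hessian at any point is diag(phi_pp, phi_qq) = diag(6(2p - 7), 12(-3q^2 + 4)).
At (3, 0): H = diag(-6, 48).
The eigenvalues have opposite signs, so H is indefinite: a saddle point.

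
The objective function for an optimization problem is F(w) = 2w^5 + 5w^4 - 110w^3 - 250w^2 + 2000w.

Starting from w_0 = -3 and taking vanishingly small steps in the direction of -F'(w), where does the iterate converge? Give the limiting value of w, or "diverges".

-4

F'(w) = 10(w - 5)(w - 2)(w + 4)(w + 5), so F'(-3) = 800.
Gradient descent moves in the -F' direction, i.e. w is decreasing.
The nearest critical point in that direction is w = -4, where F'' = 540 > 0 (a local minimum). The iterate converges there.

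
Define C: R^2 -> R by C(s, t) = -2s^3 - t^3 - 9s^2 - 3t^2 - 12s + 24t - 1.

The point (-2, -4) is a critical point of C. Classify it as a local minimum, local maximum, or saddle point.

local minimum

The mixed partial ∂²C/∂s∂t is 0, so the Hessian at any point is diag(C_ss, C_tt) = diag(-6(2s + 3), -6(t + 1)).
At (-2, -4): H = diag(6, 18).
Both eigenvalues are positive, so H is positive definite: a local minimum.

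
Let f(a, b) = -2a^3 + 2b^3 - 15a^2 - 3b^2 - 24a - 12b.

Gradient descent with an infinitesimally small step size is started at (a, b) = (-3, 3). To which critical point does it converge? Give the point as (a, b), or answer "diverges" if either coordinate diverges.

(-4, 2)

f is separable, so gradient descent decouples: a follows -∂f/∂a, b follows -∂f/∂b.
∂f/∂a = -6(a + 1)(a + 4); at a=-3 this is 12, so a decreases.
∂f/∂b = 6(b - 2)(b + 1); at b=3 this is 24, so b decreases.
a converges to its nearest critical value -4 (a local min of the a-part); b converges to 2. The iterate converges to (-4, 2).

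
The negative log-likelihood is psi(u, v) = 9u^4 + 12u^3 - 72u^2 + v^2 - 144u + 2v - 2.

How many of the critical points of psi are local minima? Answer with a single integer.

psi separates as a function of u plus a function of v, so ∇psi=0 decouples.
∂psi/∂u = 36(u - 2)(u + 1)(u + 2) = 0 at u ∈ {-2, -1, 2}; ∂psi/∂v = 2(v + 1) = 0 at v ∈ {-1}.
The Hessian is diagonal: diag(psi_uu, psi_vv). Second derivatives: psi_uu(-2)=144, psi_uu(-1)=-108, psi_uu(2)=432; psi_vv(-1)=2.
Local minima occur where both diagonal entries positive: (-2, -1), (2, -1). Count: 2.

2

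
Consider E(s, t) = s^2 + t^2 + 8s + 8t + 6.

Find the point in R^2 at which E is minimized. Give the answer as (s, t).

(-4, -4)

E(s,t) separates as P(s) + Q(t) + 6, so its minimum is min P + min Q + 6.
P'(s) = 2s + 8 vanishes at s ∈ {-4}; Q'(t) = 2(t + 4) vanishes at t ∈ {-4}.
Local minima of P (where P''>0): P(-4)=-16. Local minima of Q: Q(-4)=-16.
So the global minimum of E is P(-4) + Q(-4) + 6 = -16 − 16 + 6 = -26, attained at (-4, -4).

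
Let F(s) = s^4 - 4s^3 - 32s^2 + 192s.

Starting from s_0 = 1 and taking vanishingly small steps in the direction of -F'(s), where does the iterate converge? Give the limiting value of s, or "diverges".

F'(s) = 4(s - 4)(s - 3)(s + 4), so F'(1) = 120.
Gradient descent moves in the -F' direction, i.e. s is decreasing.
The nearest critical point in that direction is s = -4, where F'' = 224 > 0 (a local minimum). The iterate converges there.

-4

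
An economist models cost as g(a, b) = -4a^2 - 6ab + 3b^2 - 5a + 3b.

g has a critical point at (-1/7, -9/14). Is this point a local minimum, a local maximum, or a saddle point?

saddle point

The Hessian of g is constant: H = [[-8, -6], [-6, 6]].
det(H) = (-8)·6 − (-6)² = -84.
Since det(H) < 0, H is indefinite and the critical point is a saddle point.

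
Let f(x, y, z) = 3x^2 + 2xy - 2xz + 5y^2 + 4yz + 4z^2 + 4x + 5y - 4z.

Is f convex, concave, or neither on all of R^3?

f is quadratic, so its Hessian is the constant matrix H = [[6, 2, -2], [2, 10, 4], [-2, 4, 8]].
Leading principal minors: 6, 56, 280.
All positive ⇒ H ≻ 0 ⇒ convex.

convex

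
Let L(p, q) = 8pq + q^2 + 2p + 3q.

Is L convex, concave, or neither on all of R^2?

neither

L is quadratic, so its Hessian is the constant matrix H = [[0, 8], [8, 2]].
det(H) = -64, tr(H) = 2.
det(H) < 0, so H is indefinite: neither convex nor concave.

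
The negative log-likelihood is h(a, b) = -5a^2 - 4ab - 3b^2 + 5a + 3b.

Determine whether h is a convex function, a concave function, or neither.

h is quadratic, so its Hessian is the constant matrix H = [[-10, -4], [-4, -6]].
det(H) = 44, tr(H) = -16.
det(H) > 0 and tr(H) < 0, so H is negative definite everywhere: concave.

concave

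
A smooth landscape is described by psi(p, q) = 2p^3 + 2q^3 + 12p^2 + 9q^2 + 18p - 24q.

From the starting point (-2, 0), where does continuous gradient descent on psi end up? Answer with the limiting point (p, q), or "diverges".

psi is separable, so gradient descent decouples: p follows -∂psi/∂p, q follows -∂psi/∂q.
∂psi/∂p = 6(p + 1)(p + 3); at p=-2 this is -6, so p increases.
∂psi/∂q = 6(q - 1)(q + 4); at q=0 this is -24, so q increases.
p converges to its nearest critical value -1 (a local min of the p-part); q converges to 1. The iterate converges to (-1, 1).

(-1, 1)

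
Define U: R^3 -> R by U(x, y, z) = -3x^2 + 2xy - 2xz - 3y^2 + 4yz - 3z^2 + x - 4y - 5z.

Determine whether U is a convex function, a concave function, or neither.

concave

U is quadratic, so its Hessian is the constant matrix H = [[-6, 2, -2], [2, -6, 4], [-2, 4, -6]].
Leading principal minors: -6, 32, -104.
Signs alternate −, +, − ⇒ H ≺ 0 ⇒ concave.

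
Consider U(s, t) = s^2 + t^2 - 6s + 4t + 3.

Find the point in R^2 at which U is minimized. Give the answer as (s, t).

(3, -2)

U(s,t) separates as P(s) + Q(t) + 3, so its minimum is min P + min Q + 3.
P'(s) = 2s - 6 vanishes at s ∈ {3}; Q'(t) = 2(t + 2) vanishes at t ∈ {-2}.
Local minima of P (where P''>0): P(3)=-9. Local minima of Q: Q(-2)=-4.
So the global minimum of U is P(3) + Q(-2) + 3 = -9 − 4 + 3 = -10, attained at (3, -2).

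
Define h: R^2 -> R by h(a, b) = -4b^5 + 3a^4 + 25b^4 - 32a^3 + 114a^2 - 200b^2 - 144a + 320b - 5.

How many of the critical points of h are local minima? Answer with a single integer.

4

h separates as a function of a plus a function of b, so ∇h=0 decouples.
∂h/∂a = 12(a - 4)(a - 3)(a - 1) = 0 at a ∈ {1, 3, 4}; ∂h/∂b = -20(b - 4)(b - 2)(b - 1)(b + 2) = 0 at b ∈ {-2, 1, 2, 4}.
The Hessian is diagonal: diag(h_aa, h_bb). Second derivatives: h_aa(1)=72, h_aa(3)=-24, h_aa(4)=36; h_bb(-2)=1440, h_bb(1)=-180, h_bb(2)=160, h_bb(4)=-720.
Local minima occur where both diagonal entries positive: (1, -2), (1, 2), (4, -2), (4, 2). Count: 4.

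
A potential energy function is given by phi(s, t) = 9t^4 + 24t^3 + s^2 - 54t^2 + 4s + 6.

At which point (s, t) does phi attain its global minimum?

(-2, -3)

phi(s,t) separates as P(s) + Q(t) + 6, so its minimum is min P + min Q + 6.
P'(s) = 2s + 4 vanishes at s ∈ {-2}; Q'(t) = 36t(t - 1)(t + 3) vanishes at t ∈ {-3, 0, 1}.
Local minima of P (where P''>0): P(-2)=-4. Local minima of Q: Q(-3)=-405, Q(1)=-21.
So the global minimum of phi is P(-2) + Q(-3) + 6 = -4 − 405 + 6 = -403, attained at (-2, -3).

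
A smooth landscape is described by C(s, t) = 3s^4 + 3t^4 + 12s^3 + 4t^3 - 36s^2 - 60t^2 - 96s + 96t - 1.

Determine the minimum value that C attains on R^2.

-1025

C(s,t) separates as P(s) + Q(t) − 1, so its minimum is min P + min Q − 1.
P'(s) = 12(s - 2)(s + 1)(s + 4) vanishes at s ∈ {-4, -1, 2}; Q'(t) = 12(t - 2)(t - 1)(t + 4) vanishes at t ∈ {-4, 1, 2}.
Local minima of P (where P''>0): P(-4)=-192, P(2)=-192. Local minima of Q: Q(-4)=-832, Q(2)=32.
So the global minimum of C is P(-4) + Q(-4) − 1 = -192 − 832 − 1 = -1025, attained at (-4, -4).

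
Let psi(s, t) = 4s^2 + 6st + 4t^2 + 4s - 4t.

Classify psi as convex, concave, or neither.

psi is quadratic, so its Hessian is the constant matrix H = [[8, 6], [6, 8]].
det(H) = 28, tr(H) = 16.
det(H) > 0 and tr(H) > 0, so H is positive definite everywhere: convex.

convex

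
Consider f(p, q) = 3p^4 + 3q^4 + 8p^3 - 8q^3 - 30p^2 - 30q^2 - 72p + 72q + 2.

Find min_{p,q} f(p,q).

f(p,q) separates as A(p) + B(q) + 2, so its minimum is min A + min B + 2.
A'(p) = 12(p - 2)(p + 1)(p + 3) vanishes at p ∈ {-3, -1, 2}; B'(q) = 12(q - 3)(q - 1)(q + 2) vanishes at q ∈ {-2, 1, 3}.
Local minima of A (where A''>0): A(-3)=-27, A(2)=-152. Local minima of B: B(-2)=-152, B(3)=-27.
So the global minimum of f is A(2) + B(-2) + 2 = -152 − 152 + 2 = -302, attained at (2, -2).

-302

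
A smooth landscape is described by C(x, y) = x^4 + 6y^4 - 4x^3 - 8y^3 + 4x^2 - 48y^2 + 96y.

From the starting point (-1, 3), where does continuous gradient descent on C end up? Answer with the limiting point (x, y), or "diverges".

(0, 2)

C is separable, so gradient descent decouples: x follows -∂C/∂x, y follows -∂C/∂y.
∂C/∂x = 4x(x - 2)(x - 1); at x=-1 this is -24, so x increases.
∂C/∂y = 24(y - 2)(y - 1)(y + 2); at y=3 this is 240, so y decreases.
x converges to its nearest critical value 0 (a local min of the x-part); y converges to 2. The iterate converges to (0, 2).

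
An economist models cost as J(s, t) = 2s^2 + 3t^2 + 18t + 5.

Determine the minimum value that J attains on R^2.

-22

J(s,t) separates as P(s) + Q(t) + 5, so its minimum is min P + min Q + 5.
P'(s) = 4s vanishes at s ∈ {0}; Q'(t) = 6(t + 3) vanishes at t ∈ {-3}.
Local minima of P (where P''>0): P(0)=0. Local minima of Q: Q(-3)=-27.
So the global minimum of J is P(0) + Q(-3) + 5 = 0 − 27 + 5 = -22, attained at (0, -3).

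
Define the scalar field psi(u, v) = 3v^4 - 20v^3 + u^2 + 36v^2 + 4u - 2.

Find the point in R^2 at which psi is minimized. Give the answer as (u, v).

psi(u,v) separates as P(u) + Q(v) − 2, so its minimum is min P + min Q − 2.
P'(u) = 2u + 4 vanishes at u ∈ {-2}; Q'(v) = 12v(v - 3)(v - 2) vanishes at v ∈ {0, 2, 3}.
Local minima of P (where P''>0): P(-2)=-4. Local minima of Q: Q(0)=0, Q(3)=27.
So the global minimum of psi is P(-2) + Q(0) − 2 = -4 + 0 − 2 = -6, attained at (-2, 0).

(-2, 0)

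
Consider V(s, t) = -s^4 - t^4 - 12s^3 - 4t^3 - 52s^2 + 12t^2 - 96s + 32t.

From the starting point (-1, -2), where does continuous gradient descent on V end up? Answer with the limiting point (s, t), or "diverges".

diverges

V is separable, so gradient descent decouples: s follows -∂V/∂s, t follows -∂V/∂t.
∂V/∂s = -4(s + 2)(s + 3)(s + 4); at s=-1 this is -24, so s increases.
∂V/∂t = -4(t - 2)(t + 1)(t + 4); at t=-2 this is -32, so t increases.
The s-coordinate has no critical point in that direction and runs off to infinity.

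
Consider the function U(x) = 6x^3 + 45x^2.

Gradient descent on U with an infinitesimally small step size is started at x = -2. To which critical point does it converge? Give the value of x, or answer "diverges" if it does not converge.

0

U'(x) = 18x(x + 5), so U'(-2) = -108.
Gradient descent moves in the -U' direction, i.e. x is increasing.
The nearest critical point in that direction is x = 0, where U'' = 90 > 0 (a local minimum). The iterate converges there.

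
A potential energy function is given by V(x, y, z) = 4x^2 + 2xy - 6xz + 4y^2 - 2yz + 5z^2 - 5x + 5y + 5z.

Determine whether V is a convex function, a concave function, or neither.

V is quadratic, so its Hessian is the constant matrix H = [[8, 2, -6], [2, 8, -2], [-6, -2, 10]].
Leading principal minors: 8, 60, 328.
All positive ⇒ H ≻ 0 ⇒ convex.

convex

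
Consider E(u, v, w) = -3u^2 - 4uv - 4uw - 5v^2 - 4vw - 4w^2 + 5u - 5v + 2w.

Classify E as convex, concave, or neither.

E is quadratic, so its Hessian is the constant matrix H = [[-6, -4, -4], [-4, -10, -4], [-4, -4, -8]].
Leading principal minors: -6, 44, -224.
Signs alternate −, +, − ⇒ H ≺ 0 ⇒ concave.

concave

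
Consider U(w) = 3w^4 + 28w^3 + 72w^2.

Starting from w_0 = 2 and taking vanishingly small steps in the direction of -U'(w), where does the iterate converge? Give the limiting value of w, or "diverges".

0

U'(w) = 12w(w + 3)(w + 4), so U'(2) = 720.
Gradient descent moves in the -U' direction, i.e. w is decreasing.
The nearest critical point in that direction is w = 0, where U'' = 144 > 0 (a local minimum). The iterate converges there.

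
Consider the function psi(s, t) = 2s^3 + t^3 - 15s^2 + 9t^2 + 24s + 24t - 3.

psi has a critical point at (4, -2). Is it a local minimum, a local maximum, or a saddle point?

The mixed partial ∂²psi/∂s∂t is 0, so the Hessian at any point is diag(psi_ss, psi_tt) = diag(6(2s - 5), 6(t + 3)).
At (4, -2): H = diag(18, 6).
Both eigenvalues are positive, so H is positive definite: a local minimum.

local minimum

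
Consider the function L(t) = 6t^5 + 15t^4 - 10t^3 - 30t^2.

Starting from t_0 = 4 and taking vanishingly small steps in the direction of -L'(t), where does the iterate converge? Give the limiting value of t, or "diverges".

1

L'(t) = 30t(t - 1)(t + 1)(t + 2), so L'(4) = 10800.
Gradient descent moves in the -L' direction, i.e. t is decreasing.
The nearest critical point in that direction is t = 1, where L'' = 180 > 0 (a local minimum). The iterate converges there.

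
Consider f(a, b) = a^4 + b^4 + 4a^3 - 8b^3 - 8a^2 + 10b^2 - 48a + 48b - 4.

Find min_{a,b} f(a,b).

-113

f(a,b) separates as P(a) + Q(b) − 4, so its minimum is min P + min Q − 4.
P'(a) = 4(a - 2)(a + 2)(a + 3) vanishes at a ∈ {-3, -2, 2}; Q'(b) = 4(b - 4)(b - 3)(b + 1) vanishes at b ∈ {-1, 3, 4}.
Local minima of P (where P''>0): P(-3)=45, P(2)=-80. Local minima of Q: Q(-1)=-29, Q(4)=96.
So the global minimum of f is P(2) + Q(-1) − 4 = -80 − 29 − 4 = -113, attained at (2, -1).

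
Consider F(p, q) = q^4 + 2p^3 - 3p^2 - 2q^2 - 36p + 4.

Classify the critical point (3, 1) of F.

The mixed partial ∂²F/∂p∂q is 0, so the Hessian at any point is diag(F_pp, F_qq) = diag(6(2p - 1), 4(3q^2 - 1)).
At (3, 1): H = diag(30, 8).
Both eigenvalues are positive, so H is positive definite: a local minimum.

local minimum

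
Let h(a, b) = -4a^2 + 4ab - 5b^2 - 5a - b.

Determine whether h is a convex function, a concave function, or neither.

h is quadratic, so its Hessian is the constant matrix H = [[-8, 4], [4, -10]].
det(H) = 64, tr(H) = -18.
det(H) > 0 and tr(H) < 0, so H is negative definite everywhere: concave.

concave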